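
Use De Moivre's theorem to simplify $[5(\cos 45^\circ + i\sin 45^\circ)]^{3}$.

By De Moivre: z^n = r^n(cos(nθ) + i sin(nθ))
= 5^3(cos(3*45°) + i sin(3*45°))
= 125(cos 135° + i sin 135°)
= -125*sqrt(2)/2 + (125*sqrt(2)/2)i


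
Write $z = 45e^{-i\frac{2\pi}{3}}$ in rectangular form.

a = r cos θ = 45 * -1/2 = -45/2
b = r sin θ = 45 * -sqrt(3)/2 = -45*sqrt(3)/2
z = -45/2 - (45*sqrt(3)/2)i


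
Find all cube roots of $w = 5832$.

|w| = 5832, arg(w) = 0°
Root modulus = 5832^(1/3) = 18
Root arguments: θ_k = (0° + 360°k)/3 for k = 0, 1, ..., 2
Roots: 18, -9 + 9*sqrt(3)i, -9 - 9*sqrt(3)i


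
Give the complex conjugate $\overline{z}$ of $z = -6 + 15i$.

If z = a + bi, then conjugate(z) = a - bi
conjugate(-6 + 15i) = -6 - 15i


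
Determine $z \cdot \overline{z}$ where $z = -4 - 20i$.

z * conjugate(z) = |z|^2 = a^2 + b^2
= (-4)^2 + (-20)^2 = 416


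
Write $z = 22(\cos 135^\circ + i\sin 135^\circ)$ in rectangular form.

a = r cos θ = 22 * -sqrt(2)/2 = -11*sqrt(2)
b = r sin θ = 22 * sqrt(2)/2 = 11*sqrt(2)
z = -11*sqrt(2) + 11*sqrt(2)i


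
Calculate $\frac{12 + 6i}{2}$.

Divisor is real, so divide each part by 2:
= 6 + 3i


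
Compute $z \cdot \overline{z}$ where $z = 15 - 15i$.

z * conjugate(z) = |z|^2 = a^2 + b^2
= 15^2 + (-15)^2 = 450


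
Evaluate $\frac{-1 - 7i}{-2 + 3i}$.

Multiply numerator and denominator by conjugate (-2 - 3i):
= (-1 - 7i)(-2 - 3i) / ((-2)^2 + 3^2)
= (-19 + 17i) / 13
= -19/13 + (17/13)i


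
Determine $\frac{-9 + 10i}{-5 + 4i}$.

Multiply numerator and denominator by conjugate (-5 - 4i):
= (-9 + 10i)(-5 - 4i) / ((-5)^2 + 4^2)
= (85 - 14i) / 41
= 85/41 - (14/41)i


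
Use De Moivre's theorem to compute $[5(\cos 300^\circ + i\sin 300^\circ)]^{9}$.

By De Moivre: z^n = r^n(cos(nθ) + i sin(nθ))
= 5^9(cos(9*300°) + i sin(9*300°))
= 1953125(cos 180° + i sin 180°)
= -1953125


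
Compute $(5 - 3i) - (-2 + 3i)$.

(5 - (-2)) + (-3 - 3)i = 7 - 6i


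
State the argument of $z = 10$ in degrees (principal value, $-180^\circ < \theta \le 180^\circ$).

b = 0 and a > 0, so z lies on the positive real axis: θ = 0°


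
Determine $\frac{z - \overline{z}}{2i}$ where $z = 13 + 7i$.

z - conjugate(z) = 2bi
(z - conjugate(z))/(2i) = 2bi/(2i) = b = 7


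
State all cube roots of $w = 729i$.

|w| = 729, arg(w) = 90°
Root modulus = 729^(1/3) = 9
Root arguments: θ_k = (90° + 360°k)/3 for k = 0, 1, ..., 2
Roots: 9*sqrt(3)/2 + (9/2)i, -9*sqrt(3)/2 + (9/2)i, -9i


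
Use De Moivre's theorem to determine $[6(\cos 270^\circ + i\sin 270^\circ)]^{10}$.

By De Moivre: z^n = r^n(cos(nθ) + i sin(nθ))
= 6^10(cos(10*270°) + i sin(10*270°))
= 60466176(cos 180° + i sin 180°)
= -60466176


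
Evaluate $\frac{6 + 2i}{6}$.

Divisor is real, so divide each part by 6:
= 1 + (1/3)i


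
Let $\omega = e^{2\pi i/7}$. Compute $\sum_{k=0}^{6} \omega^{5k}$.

Let ζ = ω^5 = e^(2πi·5/7). Since 7 ∤ 5, ζ ≠ 1.
Sum = Σ_{k=0}^{6} ζ^k = (ζ^7 - 1)/(ζ - 1) = (ω^{5·7} - 1)/(ζ - 1) = (1 - 1)/(ζ - 1) = 0


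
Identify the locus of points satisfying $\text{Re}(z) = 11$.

Re(z) = x where z = x + yi; the equation x = 11 is satisfied by all points with that x-coordinate
Locus: Vertical line x = 11


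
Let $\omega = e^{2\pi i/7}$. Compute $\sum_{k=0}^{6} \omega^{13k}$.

Let ζ = ω^13 = e^(2πi·13/7). Since 7 ∤ 13, ζ ≠ 1.
Sum = Σ_{k=0}^{6} ζ^k = (ζ^7 - 1)/(ζ - 1) = (ω^{13·7} - 1)/(ζ - 1) = (1 - 1)/(ζ - 1) = 0


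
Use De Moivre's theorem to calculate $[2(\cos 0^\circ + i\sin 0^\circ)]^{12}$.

By De Moivre: z^n = r^n(cos(nθ) + i sin(nθ))
= 2^12(cos(12*0°) + i sin(12*0°))
= 4096(cos 0° + i sin 0°)
= 4096


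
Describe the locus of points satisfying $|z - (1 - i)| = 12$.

|z - z0| = r describes a circle centered at z0 with radius r
Here z0 = 1 - i and r = 12
Locus: Circle centered at (1, -1) with radius 12


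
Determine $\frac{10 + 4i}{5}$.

Divisor is real, so divide each part by 5:
= 2 + (4/5)i


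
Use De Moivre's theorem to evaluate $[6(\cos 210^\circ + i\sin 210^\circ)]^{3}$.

By De Moivre: z^n = r^n(cos(nθ) + i sin(nθ))
= 6^3(cos(3*210°) + i sin(3*210°))
= 216(cos 270° + i sin 270°)
= -216i


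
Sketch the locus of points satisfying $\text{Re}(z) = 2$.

Re(z) = x where z = x + yi; the equation x = 2 is satisfied by all points with that x-coordinate
Locus: Vertical line x = 2


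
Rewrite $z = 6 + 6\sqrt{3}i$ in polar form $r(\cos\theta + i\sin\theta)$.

r = |z| = sqrt(a^2 + b^2) = sqrt((6)^2 + (6*sqrt(3))^2) = sqrt(36 + 108) = sqrt(144) = 12
θ = arctan(b/a) = arctan(10.3923/6) (quadrant-adjusted) = 60°
z = 12(cos 60° + i sin 60°)


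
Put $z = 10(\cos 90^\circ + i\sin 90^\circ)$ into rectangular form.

a = r cos θ = 10 * 0 = 0
b = r sin θ = 10 * 1 = 10
z = 10i


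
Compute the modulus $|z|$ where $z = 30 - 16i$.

|z| = sqrt(a^2 + b^2) = sqrt(30^2 + (-16)^2) = sqrt(1156) = 34


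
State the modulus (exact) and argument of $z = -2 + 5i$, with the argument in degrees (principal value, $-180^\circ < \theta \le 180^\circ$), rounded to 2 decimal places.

|z| = sqrt((-2)^2 + 5^2) = sqrt(29)
arg(z) = arctan(b/a) = arctan(5/-2) (quadrant-adjusted) = 111.80°


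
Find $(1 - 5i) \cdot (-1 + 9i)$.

(a1*a2 - b1*b2) + (a1*b2 + b1*a2)i
= (-1 - (-45)) + (9 + 5)i
= 44 + 14i


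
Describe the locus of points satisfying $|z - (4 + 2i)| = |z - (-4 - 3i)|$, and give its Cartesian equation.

|z - z1| = |z - z2| means z is equidistant from z1 and z2,
i.e. the perpendicular bisector of the segment from (4, 2) to (-4, -3) (midpoint (0, -1/2)).
With z = x + yi, square both sides:
(x - 4)^2 + (y - 2)^2 = (x - (-4))^2 + (y - (-3))^2
The x^2 and y^2 terms cancel: -16x + (-10)y = 25 - 20 = 5
Simplify: 16x + 10y = -5
Locus: Perpendicular bisector of the segment from (4, 2) to (-4, -3): the line 16x + 10y = -5


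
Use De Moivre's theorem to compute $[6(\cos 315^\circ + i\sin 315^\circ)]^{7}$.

By De Moivre: z^n = r^n(cos(nθ) + i sin(nθ))
= 6^7(cos(7*315°) + i sin(7*315°))
= 279936(cos 45° + i sin 45°)
= 139968*sqrt(2) + 139968*sqrt(2)i


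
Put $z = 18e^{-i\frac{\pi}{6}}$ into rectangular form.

a = r cos θ = 18 * sqrt(3)/2 = 9*sqrt(3)
b = r sin θ = 18 * -1/2 = -9
z = 9*sqrt(3) - 9i


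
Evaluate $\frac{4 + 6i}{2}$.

Divisor is real, so divide each part by 2:
= 2 + 3i


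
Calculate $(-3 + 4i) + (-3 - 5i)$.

(-3 + (-3)) + (4 + (-5))i = -6 - i


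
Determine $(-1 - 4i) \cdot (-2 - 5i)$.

(a1*a2 - b1*b2) + (a1*b2 + b1*a2)i
= (2 - 20) + (5 + 8)i
= -18 + 13i


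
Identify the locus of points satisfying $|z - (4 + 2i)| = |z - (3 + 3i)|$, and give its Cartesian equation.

|z - z1| = |z - z2| means z is equidistant from z1 and z2,
i.e. the perpendicular bisector of the segment from (4, 2) to (3, 3) (midpoint (7/2, 5/2)).
With z = x + yi, square both sides:
(x - 4)^2 + (y - 2)^2 = (x - 3)^2 + (y - 3)^2
The x^2 and y^2 terms cancel: -2x + 2y = 18 - 20 = -2
Simplify: x - y = 1
Locus: Perpendicular bisector of the segment from (4, 2) to (3, 3): the line x - y = 1


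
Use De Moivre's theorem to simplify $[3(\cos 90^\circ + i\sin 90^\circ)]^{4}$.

By De Moivre: z^n = r^n(cos(nθ) + i sin(nθ))
= 3^4(cos(4*90°) + i sin(4*90°))
= 81(cos 0° + i sin 0°)
= 81


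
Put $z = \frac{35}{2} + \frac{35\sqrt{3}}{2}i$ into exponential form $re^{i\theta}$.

r = |z| = sqrt((35/2)^2 + (35*sqrt(3)/2)^2) = sqrt(1225/4 + 3675/4) = sqrt(1225) = 35
θ = arctan(b/a) = arctan(30.3109/17.5) (quadrant-adjusted) = 60° = π/3
z = 35e^(i*π/3)


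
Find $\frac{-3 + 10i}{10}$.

Divisor is real, so divide each part by 10:
= -3/10 + i


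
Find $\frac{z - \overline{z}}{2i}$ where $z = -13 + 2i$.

z - conjugate(z) = 2bi
(z - conjugate(z))/(2i) = 2bi/(2i) = b = 2


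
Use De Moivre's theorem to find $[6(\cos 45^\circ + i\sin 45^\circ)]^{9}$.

By De Moivre: z^n = r^n(cos(nθ) + i sin(nθ))
= 6^9(cos(9*45°) + i sin(9*45°))
= 10077696(cos 45° + i sin 45°)
= 5038848*sqrt(2) + 5038848*sqrt(2)i


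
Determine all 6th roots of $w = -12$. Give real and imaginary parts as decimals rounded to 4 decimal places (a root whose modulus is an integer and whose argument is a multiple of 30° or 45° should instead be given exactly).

|w| = 12, arg(w) = 180°
Root modulus = 12^(1/6) ≈ 1.513086
Root arguments: θ_k = (180° + 360°k)/6 for k = 0, 1, ..., 5
Compute each root as (root modulus)(cos θ_k + i sin θ_k) using full-precision intermediates, then round to 4 decimal places.
Roots: 1.3104 + 0.7565i, 1.5131i, -1.3104 + 0.7565i, -1.3104 - 0.7565i, -1.5131i, 1.3104 - 0.7565i


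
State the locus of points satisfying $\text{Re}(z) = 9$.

Re(z) = x where z = x + yi; the equation x = 9 is satisfied by all points with that x-coordinate
Locus: Vertical line x = 9


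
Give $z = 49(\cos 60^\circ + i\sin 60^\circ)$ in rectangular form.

a = r cos θ = 49 * 1/2 = 49/2
b = r sin θ = 49 * sqrt(3)/2 = 49*sqrt(3)/2
z = 49/2 + (49*sqrt(3)/2)i


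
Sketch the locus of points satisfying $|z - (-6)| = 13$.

|z - z0| = r describes a circle centered at z0 with radius r
Here z0 = -6 and r = 13
Locus: Circle centered at (-6, 0) with radius 13


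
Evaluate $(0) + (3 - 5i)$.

(0 + 3) + (0 + (-5))i = 3 - 5i


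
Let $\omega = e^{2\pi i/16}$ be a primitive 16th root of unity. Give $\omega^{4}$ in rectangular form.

ω^4 = e^(2πi·4/16) = e^(i·1π/2)
= cos(1π/2) + i sin(1π/2)
= i


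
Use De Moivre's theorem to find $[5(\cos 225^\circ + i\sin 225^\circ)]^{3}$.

By De Moivre: z^n = r^n(cos(nθ) + i sin(nθ))
= 5^3(cos(3*225°) + i sin(3*225°))
= 125(cos 315° + i sin 315°)
= 125*sqrt(2)/2 - (125*sqrt(2)/2)i


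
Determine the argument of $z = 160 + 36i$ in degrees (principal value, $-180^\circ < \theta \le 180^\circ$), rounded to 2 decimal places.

θ = arctan(b/a) = arctan(36/160) (quadrant-adjusted) = 12.68°


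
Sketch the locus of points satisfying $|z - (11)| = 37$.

|z - z0| = r describes a circle centered at z0 with radius r
Here z0 = 11 and r = 37
Locus: Circle centered at (11, 0) with radius 37


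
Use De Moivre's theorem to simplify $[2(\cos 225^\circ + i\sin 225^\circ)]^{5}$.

By De Moivre: z^n = r^n(cos(nθ) + i sin(nθ))
= 2^5(cos(5*225°) + i sin(5*225°))
= 32(cos 45° + i sin 45°)
= 16*sqrt(2) + 16*sqrt(2)i


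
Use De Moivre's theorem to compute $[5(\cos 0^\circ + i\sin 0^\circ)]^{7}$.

By De Moivre: z^n = r^n(cos(nθ) + i sin(nθ))
= 5^7(cos(7*0°) + i sin(7*0°))
= 78125(cos 0° + i sin 0°)
= 78125


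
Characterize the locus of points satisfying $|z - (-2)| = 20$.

|z - z0| = r describes a circle centered at z0 with radius r
Here z0 = -2 and r = 20
Locus: Circle centered at (-2, 0) with radius 20


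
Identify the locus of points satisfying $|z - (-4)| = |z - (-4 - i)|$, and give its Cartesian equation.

|z - z1| = |z - z2| means z is equidistant from z1 and z2,
i.e. the perpendicular bisector of the segment from (-4, 0) to (-4, -1) (midpoint (-4, -1/2)).
With z = x + yi, square both sides:
(x - (-4))^2 + (y - 0)^2 = (x - (-4))^2 + (y - (-1))^2
The x^2 and y^2 terms cancel: 0x + (-2)y = 17 - 16 = 1
Simplify: y = -1/2
Locus: Perpendicular bisector of the segment from (-4, 0) to (-4, -1): the line y = -1/2


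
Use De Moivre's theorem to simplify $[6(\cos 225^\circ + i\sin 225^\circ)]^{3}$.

By De Moivre: z^n = r^n(cos(nθ) + i sin(nθ))
= 6^3(cos(3*225°) + i sin(3*225°))
= 216(cos 315° + i sin 315°)
= 108*sqrt(2) - 108*sqrt(2)i


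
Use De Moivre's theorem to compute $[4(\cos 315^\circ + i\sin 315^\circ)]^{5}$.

By De Moivre: z^n = r^n(cos(nθ) + i sin(nθ))
= 4^5(cos(5*315°) + i sin(5*315°))
= 1024(cos 135° + i sin 135°)
= -512*sqrt(2) + 512*sqrt(2)i


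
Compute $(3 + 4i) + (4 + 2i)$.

(3 + 4) + (4 + 2)i = 7 + 6i


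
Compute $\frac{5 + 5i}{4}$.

Divisor is real, so divide each part by 4:
= 5/4 + (5/4)i


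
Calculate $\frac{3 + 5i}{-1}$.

Divisor is real, so divide each part by -1:
= -3 - 5i


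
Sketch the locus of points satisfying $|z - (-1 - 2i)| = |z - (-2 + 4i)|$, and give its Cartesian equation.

|z - z1| = |z - z2| means z is equidistant from z1 and z2,
i.e. the perpendicular bisector of the segment from (-1, -2) to (-2, 4) (midpoint (-3/2, 1)).
With z = x + yi, square both sides:
(x - (-1))^2 + (y - (-2))^2 = (x - (-2))^2 + (y - 4)^2
The x^2 and y^2 terms cancel: -2x + 12y = 20 - 5 = 15
Simplify: 2x - 12y = -15
Locus: Perpendicular bisector of the segment from (-1, -2) to (-2, 4): the line 2x - 12y = -15


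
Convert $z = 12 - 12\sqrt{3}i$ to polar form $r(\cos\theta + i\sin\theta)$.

r = |z| = sqrt(a^2 + b^2) = sqrt((12)^2 + (-12*sqrt(3))^2) = sqrt(144 + 432) = sqrt(576) = 24
θ = arctan(b/a) = arctan(-20.7846/12) (quadrant-adjusted) = 300°
z = 24(cos 300° + i sin 300°)


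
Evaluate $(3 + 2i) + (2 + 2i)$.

(3 + 2) + (2 + 2)i = 5 + 4i


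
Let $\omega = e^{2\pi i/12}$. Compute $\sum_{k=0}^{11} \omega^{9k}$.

Let ζ = ω^9 = e^(2πi·9/12). Since 12 ∤ 9, ζ ≠ 1.
Sum = Σ_{k=0}^{11} ζ^k = (ζ^12 - 1)/(ζ - 1) = (ω^{9·12} - 1)/(ζ - 1) = (1 - 1)/(ζ - 1) = 0


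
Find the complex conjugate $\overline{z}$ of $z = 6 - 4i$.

If z = a + bi, then conjugate(z) = a - bi
conjugate(6 - 4i) = 6 + 4i


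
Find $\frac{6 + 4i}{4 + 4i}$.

Multiply numerator and denominator by conjugate (4 - 4i):
= (6 + 4i)(4 - 4i) / (4^2 + 4^2)
= (40 - 8i) / 32
Divide through by 8: (5 - i) / 4
= 5/4 - (1/4)i


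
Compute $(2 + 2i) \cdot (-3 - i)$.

(a1*a2 - b1*b2) + (a1*b2 + b1*a2)i
= (-6 - (-2)) + (-2 + (-6))i
= -4 - 8i


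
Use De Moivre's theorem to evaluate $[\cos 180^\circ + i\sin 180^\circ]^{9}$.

By De Moivre: z^n = r^n(cos(nθ) + i sin(nθ))
= 1^9(cos(9*180°) + i sin(9*180°))
= 1(cos 180° + i sin 180°)
= -1


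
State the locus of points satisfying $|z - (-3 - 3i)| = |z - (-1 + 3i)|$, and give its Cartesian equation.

|z - z1| = |z - z2| means z is equidistant from z1 and z2,
i.e. the perpendicular bisector of the segment from (-3, -3) to (-1, 3) (midpoint (-2, 0)).
With z = x + yi, square both sides:
(x - (-3))^2 + (y - (-3))^2 = (x - (-1))^2 + (y - 3)^2
The x^2 and y^2 terms cancel: 4x + 12y = 10 - 18 = -8
Simplify: x + 3y = -2
Locus: Perpendicular bisector of the segment from (-3, -3) to (-1, 3): the line x + 3y = -2


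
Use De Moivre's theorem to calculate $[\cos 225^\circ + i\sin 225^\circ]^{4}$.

By De Moivre: z^n = r^n(cos(nθ) + i sin(nθ))
= 1^4(cos(4*225°) + i sin(4*225°))
= 1(cos 180° + i sin 180°)
= -1


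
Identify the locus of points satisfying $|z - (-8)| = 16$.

|z - z0| = r describes a circle centered at z0 with radius r
Here z0 = -8 and r = 16
Locus: Circle centered at (-8, 0) with radius 16


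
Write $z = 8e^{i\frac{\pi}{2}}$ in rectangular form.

a = r cos θ = 8 * 0 = 0
b = r sin θ = 8 * 1 = 8
z = 8i


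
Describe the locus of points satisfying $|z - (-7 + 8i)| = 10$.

|z - z0| = r describes a circle centered at z0 with radius r
Here z0 = -7 + 8i and r = 10
Locus: Circle centered at (-7, 8) with radius 10


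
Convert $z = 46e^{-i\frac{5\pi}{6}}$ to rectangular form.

a = r cos θ = 46 * -sqrt(3)/2 = -23*sqrt(3)
b = r sin θ = 46 * -1/2 = -23
z = -23*sqrt(3) - 23i


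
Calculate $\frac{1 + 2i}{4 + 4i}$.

Multiply numerator and denominator by conjugate (4 - 4i):
= (1 + 2i)(4 - 4i) / (4^2 + 4^2)
= (12 + 4i) / 32
Divide through by 4: (3 + i) / 8
= 3/8 + (1/8)i


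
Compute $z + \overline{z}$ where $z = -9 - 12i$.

z + conjugate(z) = (a + bi) + (a - bi) = 2a
= 2 * (-9) = -18


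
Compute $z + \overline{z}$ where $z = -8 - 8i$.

z + conjugate(z) = (a + bi) + (a - bi) = 2a
= 2 * (-8) = -16


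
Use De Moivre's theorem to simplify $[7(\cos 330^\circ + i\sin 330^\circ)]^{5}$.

By De Moivre: z^n = r^n(cos(nθ) + i sin(nθ))
= 7^5(cos(5*330°) + i sin(5*330°))
= 16807(cos 210° + i sin 210°)
= -16807*sqrt(3)/2 - (16807/2)i


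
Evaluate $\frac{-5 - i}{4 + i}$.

Multiply numerator and denominator by conjugate (4 - i):
= (-5 - i)(4 - i) / (4^2 + 1^2)
= (-21 + i) / 17
= -21/17 + (1/17)i


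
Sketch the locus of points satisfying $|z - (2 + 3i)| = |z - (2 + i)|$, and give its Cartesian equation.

|z - z1| = |z - z2| means z is equidistant from z1 and z2,
i.e. the perpendicular bisector of the segment from (2, 3) to (2, 1) (midpoint (2, 2)).
With z = x + yi, square both sides:
(x - 2)^2 + (y - 3)^2 = (x - 2)^2 + (y - 1)^2
The x^2 and y^2 terms cancel: 0x + (-4)y = 5 - 13 = -8
Simplify: y = 2
Locus: Perpendicular bisector of the segment from (2, 3) to (2, 1): the line y = 2


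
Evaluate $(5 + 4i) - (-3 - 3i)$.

(5 - (-3)) + (4 - (-3))i = 8 + 7i


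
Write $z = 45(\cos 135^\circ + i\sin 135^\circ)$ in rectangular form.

a = r cos θ = 45 * -sqrt(2)/2 = -45*sqrt(2)/2
b = r sin θ = 45 * sqrt(2)/2 = 45*sqrt(2)/2
z = -45*sqrt(2)/2 + (45*sqrt(2)/2)i


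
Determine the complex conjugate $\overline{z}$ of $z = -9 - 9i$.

If z = a + bi, then conjugate(z) = a - bi
conjugate(-9 - 9i) = -9 + 9i


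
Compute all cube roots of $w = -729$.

|w| = 729, arg(w) = 180°
Root modulus = 729^(1/3) = 9
Root arguments: θ_k = (180° + 360°k)/3 for k = 0, 1, ..., 2
Roots: 9/2 + (9*sqrt(3)/2)i, -9, 9/2 - (9*sqrt(3)/2)i


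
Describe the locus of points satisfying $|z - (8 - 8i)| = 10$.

|z - z0| = r describes a circle centered at z0 with radius r
Here z0 = 8 - 8i and r = 10
Locus: Circle centered at (8, -8) with radius 10


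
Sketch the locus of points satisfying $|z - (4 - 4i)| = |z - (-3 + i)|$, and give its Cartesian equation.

|z - z1| = |z - z2| means z is equidistant from z1 and z2,
i.e. the perpendicular bisector of the segment from (4, -4) to (-3, 1) (midpoint (1/2, -3/2)).
With z = x + yi, square both sides:
(x - 4)^2 + (y - (-4))^2 = (x - (-3))^2 + (y - 1)^2
The x^2 and y^2 terms cancel: -14x + 10y = 10 - 32 = -22
Simplify: 7x - 5y = 11
Locus: Perpendicular bisector of the segment from (4, -4) to (-3, 1): the line 7x - 5y = 11


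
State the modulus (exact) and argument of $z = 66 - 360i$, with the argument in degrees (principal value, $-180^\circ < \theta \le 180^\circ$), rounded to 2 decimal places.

|z| = sqrt(66^2 + (-360)^2) = 366
arg(z) = arctan(b/a) = arctan(-360/66) (quadrant-adjusted) = -79.61°


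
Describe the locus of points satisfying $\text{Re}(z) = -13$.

Re(z) = x where z = x + yi; the equation x = -13 is satisfied by all points with that x-coordinate
Locus: Vertical line x = -13


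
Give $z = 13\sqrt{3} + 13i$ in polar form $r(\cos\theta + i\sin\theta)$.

r = |z| = sqrt(a^2 + b^2) = sqrt((13*sqrt(3))^2 + (13)^2) = sqrt(507 + 169) = sqrt(676) = 26
θ = arctan(b/a) = arctan(13/22.5167) (quadrant-adjusted) = 30°
z = 26(cos 30° + i sin 30°)


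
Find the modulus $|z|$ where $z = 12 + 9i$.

|z| = sqrt(a^2 + b^2) = sqrt(12^2 + 9^2) = sqrt(225) = 15


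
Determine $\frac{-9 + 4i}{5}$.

Divisor is real, so divide each part by 5:
= -9/5 + (4/5)i


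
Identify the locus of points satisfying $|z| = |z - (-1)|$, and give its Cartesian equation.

|z - z1| = |z - z2| means z is equidistant from z1 and z2,
i.e. the perpendicular bisector of the segment from (0, 0) to (-1, 0) (midpoint (-1/2, 0)).
With z = x + yi, square both sides:
(x - 0)^2 + (y - 0)^2 = (x - (-1))^2 + (y - 0)^2
The x^2 and y^2 terms cancel: -2x + 0y = 1 - 0 = 1
Simplify: x = -1/2
Locus: Perpendicular bisector of the segment from (0, 0) to (-1, 0): the line x = -1/2


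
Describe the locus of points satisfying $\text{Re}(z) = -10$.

Re(z) = x where z = x + yi; the equation x = -10 is satisfied by all points with that x-coordinate
Locus: Vertical line x = -10


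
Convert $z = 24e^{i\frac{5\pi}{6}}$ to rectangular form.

a = r cos θ = 24 * -sqrt(3)/2 = -12*sqrt(3)
b = r sin θ = 24 * 1/2 = 12
z = -12*sqrt(3) + 12i


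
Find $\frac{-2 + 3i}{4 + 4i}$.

Multiply numerator and denominator by conjugate (4 - 4i):
= (-2 + 3i)(4 - 4i) / (4^2 + 4^2)
= (4 + 20i) / 32
Divide through by 4: (1 + 5i) / 8
= 1/8 + (5/8)i


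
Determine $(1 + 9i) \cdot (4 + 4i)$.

(a1*a2 - b1*b2) + (a1*b2 + b1*a2)i
= (4 - 36) + (4 + 36)i
= -32 + 40i


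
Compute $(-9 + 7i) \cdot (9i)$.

(a1*a2 - b1*b2) + (a1*b2 + b1*a2)i
= (0 - 63) + (-81 + 0)i
= -63 - 81i


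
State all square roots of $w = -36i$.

|w| = 36, arg(w) = 270°
Root modulus = 36^(1/2) = 6
Root arguments: θ_k = (270° + 360°k)/2 for k = 0, 1, ..., 1
Roots: -3*sqrt(2) + 3*sqrt(2)i, 3*sqrt(2) - 3*sqrt(2)i


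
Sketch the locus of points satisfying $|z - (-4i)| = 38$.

|z - z0| = r describes a circle centered at z0 with radius r
Here z0 = -4i and r = 38
Locus: Circle centered at (0, -4) with radius 38


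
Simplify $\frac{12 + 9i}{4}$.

Divisor is real, so divide each part by 4:
= 3 + (9/4)i


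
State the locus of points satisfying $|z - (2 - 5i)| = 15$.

|z - z0| = r describes a circle centered at z0 with radius r
Here z0 = 2 - 5i and r = 15
Locus: Circle centered at (2, -5) with radius 15


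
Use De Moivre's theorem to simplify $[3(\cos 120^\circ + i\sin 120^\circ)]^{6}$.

By De Moivre: z^n = r^n(cos(nθ) + i sin(nθ))
= 3^6(cos(6*120°) + i sin(6*120°))
= 729(cos 0° + i sin 0°)
= 729


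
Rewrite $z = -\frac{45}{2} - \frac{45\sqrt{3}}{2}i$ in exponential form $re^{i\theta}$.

r = |z| = sqrt((-45/2)^2 + (-45*sqrt(3)/2)^2) = sqrt(2025/4 + 6075/4) = sqrt(2025) = 45
θ = arctan(b/a) = arctan(-38.9711/-22.5) (quadrant-adjusted) = 240° = 4π/3
z = 45e^(i*4π/3)


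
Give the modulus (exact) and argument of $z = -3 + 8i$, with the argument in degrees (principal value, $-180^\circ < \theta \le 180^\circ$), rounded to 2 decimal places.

|z| = sqrt((-3)^2 + 8^2) = sqrt(73)
arg(z) = arctan(b/a) = arctan(8/-3) (quadrant-adjusted) = 110.56°


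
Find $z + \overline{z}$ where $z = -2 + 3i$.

z + conjugate(z) = (a + bi) + (a - bi) = 2a
= 2 * (-2) = -4


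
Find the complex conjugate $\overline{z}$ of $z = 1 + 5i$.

If z = a + bi, then conjugate(z) = a - bi
conjugate(1 + 5i) = 1 - 5i


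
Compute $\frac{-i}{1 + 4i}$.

Multiply numerator and denominator by conjugate (1 - 4i):
= (-i)(1 - 4i) / (1^2 + 4^2)
= (-4 - i) / 17
= -4/17 - (1/17)i


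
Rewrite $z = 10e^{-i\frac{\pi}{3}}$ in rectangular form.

a = r cos θ = 10 * 1/2 = 5
b = r sin θ = 10 * -sqrt(3)/2 = -5*sqrt(3)
z = 5 - 5*sqrt(3)i


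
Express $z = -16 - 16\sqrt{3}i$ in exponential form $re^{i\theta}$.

r = |z| = sqrt((-16)^2 + (-16*sqrt(3))^2) = sqrt(256 + 768) = sqrt(1024) = 32
θ = arctan(b/a) = arctan(-27.7128/-16) (quadrant-adjusted) = 240° = 4π/3
z = 32e^(i*4π/3)


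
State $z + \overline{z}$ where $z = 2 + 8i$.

z + conjugate(z) = (a + bi) + (a - bi) = 2a
= 2 * 2 = 4


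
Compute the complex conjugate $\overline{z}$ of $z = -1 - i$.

If z = a + bi, then conjugate(z) = a - bi
conjugate(-1 - i) = -1 + i


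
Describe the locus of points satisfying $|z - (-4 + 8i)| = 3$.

|z - z0| = r describes a circle centered at z0 with radius r
Here z0 = -4 + 8i and r = 3
Locus: Circle centered at (-4, 8) with radius 3


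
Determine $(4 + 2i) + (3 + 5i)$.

(4 + 3) + (2 + 5)i = 7 + 7i


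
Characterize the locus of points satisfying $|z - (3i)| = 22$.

|z - z0| = r describes a circle centered at z0 with radius r
Here z0 = 3i and r = 22
Locus: Circle centered at (0, 3) with radius 22


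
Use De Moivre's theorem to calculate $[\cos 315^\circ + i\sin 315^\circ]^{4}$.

By De Moivre: z^n = r^n(cos(nθ) + i sin(nθ))
= 1^4(cos(4*315°) + i sin(4*315°))
= 1(cos 180° + i sin 180°)
= -1


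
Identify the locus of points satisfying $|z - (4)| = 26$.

|z - z0| = r describes a circle centered at z0 with radius r
Here z0 = 4 and r = 26
Locus: Circle centered at (4, 0) with radius 26


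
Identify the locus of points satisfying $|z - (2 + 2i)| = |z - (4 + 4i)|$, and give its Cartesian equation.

|z - z1| = |z - z2| means z is equidistant from z1 and z2,
i.e. the perpendicular bisector of the segment from (2, 2) to (4, 4) (midpoint (3, 3)).
With z = x + yi, square both sides:
(x - 2)^2 + (y - 2)^2 = (x - 4)^2 + (y - 4)^2
The x^2 and y^2 terms cancel: 4x + 4y = 32 - 8 = 24
Simplify: x + y = 6
Locus: Perpendicular bisector of the segment from (2, 2) to (4, 4): the line x + y = 6


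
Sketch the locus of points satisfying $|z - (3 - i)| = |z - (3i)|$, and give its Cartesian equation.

|z - z1| = |z - z2| means z is equidistant from z1 and z2,
i.e. the perpendicular bisector of the segment from (3, -1) to (0, 3) (midpoint (3/2, 1)).
With z = x + yi, square both sides:
(x - 3)^2 + (y - (-1))^2 = (x - 0)^2 + (y - 3)^2
The x^2 and y^2 terms cancel: -6x + 8y = 9 - 10 = -1
Simplify: 6x - 8y = 1
Locus: Perpendicular bisector of the segment from (3, -1) to (0, 3): the line 6x - 8y = 1


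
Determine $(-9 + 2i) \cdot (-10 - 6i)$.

(a1*a2 - b1*b2) + (a1*b2 + b1*a2)i
= (90 - (-12)) + (54 + (-20))i
= 102 + 34i


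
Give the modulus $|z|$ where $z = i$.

|z| = sqrt(a^2 + b^2) = sqrt(0^2 + 1^2) = sqrt(1) = 1


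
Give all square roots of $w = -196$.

|w| = 196, arg(w) = 180°
Root modulus = 196^(1/2) = 14
Root arguments: θ_k = (180° + 360°k)/2 for k = 0, 1, ..., 1
Roots: 14i, -14i


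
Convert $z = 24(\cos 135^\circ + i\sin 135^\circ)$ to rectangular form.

a = r cos θ = 24 * -sqrt(2)/2 = -12*sqrt(2)
b = r sin θ = 24 * sqrt(2)/2 = 12*sqrt(2)
z = -12*sqrt(2) + 12*sqrt(2)i


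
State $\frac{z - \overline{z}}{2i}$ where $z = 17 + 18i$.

z - conjugate(z) = 2bi
(z - conjugate(z))/(2i) = 2bi/(2i) = b = 18


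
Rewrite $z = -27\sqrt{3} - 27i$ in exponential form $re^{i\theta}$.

r = |z| = sqrt((-27*sqrt(3))^2 + (-27)^2) = sqrt(2187 + 729) = sqrt(2916) = 54
θ = arctan(b/a) = arctan(-27/-46.7654) (quadrant-adjusted) = 210° = 7π/6
z = 54e^(i*7π/6)


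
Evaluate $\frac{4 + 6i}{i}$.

Multiply numerator and denominator by conjugate (-i):
= (4 + 6i)(-i) / (0^2 + 1^2)
= (6 - 4i) / 1
= 6 - 4i


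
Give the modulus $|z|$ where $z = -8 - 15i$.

|z| = sqrt(a^2 + b^2) = sqrt((-8)^2 + (-15)^2) = sqrt(289) = 17


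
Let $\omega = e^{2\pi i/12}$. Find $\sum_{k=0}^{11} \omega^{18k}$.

Let ζ = ω^18 = e^(2πi·18/12). Since 12 ∤ 18, ζ ≠ 1.
Sum = Σ_{k=0}^{11} ζ^k = (ζ^12 - 1)/(ζ - 1) = (ω^{18·12} - 1)/(ζ - 1) = (1 - 1)/(ζ - 1) = 0


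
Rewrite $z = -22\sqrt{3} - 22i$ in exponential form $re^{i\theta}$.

r = |z| = sqrt((-22*sqrt(3))^2 + (-22)^2) = sqrt(1452 + 484) = sqrt(1936) = 44
θ = arctan(b/a) = arctan(-22/-38.1051) (quadrant-adjusted) = 210° = 7π/6
z = 44e^(i*7π/6)


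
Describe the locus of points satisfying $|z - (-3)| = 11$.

|z - z0| = r describes a circle centered at z0 with radius r
Here z0 = -3 and r = 11
Locus: Circle centered at (-3, 0) with radius 11


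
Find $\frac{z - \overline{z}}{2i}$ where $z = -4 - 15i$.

z - conjugate(z) = 2bi
(z - conjugate(z))/(2i) = 2bi/(2i) = b = -15


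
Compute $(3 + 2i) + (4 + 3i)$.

(3 + 4) + (2 + 3)i = 7 + 5i


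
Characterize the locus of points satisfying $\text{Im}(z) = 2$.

Im(z) = y where z = x + yi; the equation y = 2 is satisfied by all points with that y-coordinate
Locus: Horizontal line y = 2


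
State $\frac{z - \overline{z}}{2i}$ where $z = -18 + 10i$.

z - conjugate(z) = 2bi
(z - conjugate(z))/(2i) = 2bi/(2i) = b = 10


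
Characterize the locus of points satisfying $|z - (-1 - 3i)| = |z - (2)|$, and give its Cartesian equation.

|z - z1| = |z - z2| means z is equidistant from z1 and z2,
i.e. the perpendicular bisector of the segment from (-1, -3) to (2, 0) (midpoint (1/2, -3/2)).
With z = x + yi, square both sides:
(x - (-1))^2 + (y - (-3))^2 = (x - 2)^2 + (y - 0)^2
The x^2 and y^2 terms cancel: 6x + 6y = 4 - 10 = -6
Simplify: x + y = -1
Locus: Perpendicular bisector of the segment from (-1, -3) to (2, 0): the line x + y = -1


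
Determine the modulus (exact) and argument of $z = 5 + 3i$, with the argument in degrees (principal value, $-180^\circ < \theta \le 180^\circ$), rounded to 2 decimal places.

|z| = sqrt(5^2 + 3^2) = sqrt(34)
arg(z) = arctan(b/a) = arctan(3/5) (quadrant-adjusted) = 30.96°


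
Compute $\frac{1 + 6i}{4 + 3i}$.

Multiply numerator and denominator by conjugate (4 - 3i):
= (1 + 6i)(4 - 3i) / (4^2 + 3^2)
= (22 + 21i) / 25
= 22/25 + (21/25)i


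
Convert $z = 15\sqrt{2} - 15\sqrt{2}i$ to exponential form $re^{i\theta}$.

r = |z| = sqrt((15*sqrt(2))^2 + (-15*sqrt(2))^2) = sqrt(450 + 450) = sqrt(900) = 30
θ = arctan(b/a) = arctan(-21.2132/21.2132) (quadrant-adjusted) = -45° = -π/4
z = 30e^(-i*π/4)


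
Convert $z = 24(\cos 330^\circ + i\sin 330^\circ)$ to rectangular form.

a = r cos θ = 24 * sqrt(3)/2 = 12*sqrt(3)
b = r sin θ = 24 * -1/2 = -12
z = 12*sqrt(3) - 12i


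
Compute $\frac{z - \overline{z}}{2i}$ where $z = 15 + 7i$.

z - conjugate(z) = 2bi
(z - conjugate(z))/(2i) = 2bi/(2i) = b = 7


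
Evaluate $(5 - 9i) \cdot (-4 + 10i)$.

(a1*a2 - b1*b2) + (a1*b2 + b1*a2)i
= (-20 - (-90)) + (50 + 36)i
= 70 + 86i


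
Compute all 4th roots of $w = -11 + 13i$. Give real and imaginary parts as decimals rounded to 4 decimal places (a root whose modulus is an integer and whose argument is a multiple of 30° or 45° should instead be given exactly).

|w| = sqrt(290) ≈ 17.029386, arg(w) ≈ 130.236358°
Root modulus = sqrt(290)^(1/4) ≈ 2.031420
Root arguments: θ_k = (arg(w) + 360°k)/4 for k = 0, 1, ..., 3
Compute each root as (root modulus)(cos θ_k + i sin θ_k) using full-precision intermediates, then round to 4 decimal places.
Roots: 1.7122 + 1.0932i, -1.0932 + 1.7122i, -1.7122 - 1.0932i, 1.0932 - 1.7122i


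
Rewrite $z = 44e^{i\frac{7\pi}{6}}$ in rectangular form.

a = r cos θ = 44 * -sqrt(3)/2 = -22*sqrt(3)
b = r sin θ = 44 * -1/2 = -22
z = -22*sqrt(3) - 22i


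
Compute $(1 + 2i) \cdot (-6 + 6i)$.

(a1*a2 - b1*b2) + (a1*b2 + b1*a2)i
= (-6 - 12) + (6 + (-12))i
= -18 - 6i


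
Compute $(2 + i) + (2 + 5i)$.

(2 + 2) + (1 + 5)i = 4 + 6i


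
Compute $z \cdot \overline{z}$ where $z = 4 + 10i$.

z * conjugate(z) = |z|^2 = a^2 + b^2
= 4^2 + 10^2 = 116


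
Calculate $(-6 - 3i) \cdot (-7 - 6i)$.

(a1*a2 - b1*b2) + (a1*b2 + b1*a2)i
= (42 - 18) + (36 + 21)i
= 24 + 57i


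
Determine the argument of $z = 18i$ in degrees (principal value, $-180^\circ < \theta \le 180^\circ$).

a = 0 and b > 0, so z lies on the positive imaginary axis: θ = 90°


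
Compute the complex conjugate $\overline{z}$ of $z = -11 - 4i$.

If z = a + bi, then conjugate(z) = a - bi
conjugate(-11 - 4i) = -11 + 4i


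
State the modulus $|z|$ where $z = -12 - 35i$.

|z| = sqrt(a^2 + b^2) = sqrt((-12)^2 + (-35)^2) = sqrt(1369) = 37


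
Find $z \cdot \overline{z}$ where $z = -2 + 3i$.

z * conjugate(z) = |z|^2 = a^2 + b^2
= (-2)^2 + 3^2 = 13


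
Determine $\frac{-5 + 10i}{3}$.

Divisor is real, so divide each part by 3:
= -5/3 + (10/3)i


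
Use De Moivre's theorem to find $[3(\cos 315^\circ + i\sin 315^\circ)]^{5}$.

By De Moivre: z^n = r^n(cos(nθ) + i sin(nθ))
= 3^5(cos(5*315°) + i sin(5*315°))
= 243(cos 135° + i sin 135°)
= -243*sqrt(2)/2 + (243*sqrt(2)/2)i


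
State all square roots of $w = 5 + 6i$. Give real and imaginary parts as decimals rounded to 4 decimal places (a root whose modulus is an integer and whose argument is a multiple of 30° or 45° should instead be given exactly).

|w| = sqrt(61) ≈ 7.810250, arg(w) ≈ 50.194429°
Root modulus = sqrt(61)^(1/2) ≈ 2.794682
Root arguments: θ_k = (arg(w) + 360°k)/2 for k = 0, 1, ..., 1
Compute each root as (root modulus)(cos θ_k + i sin θ_k) using full-precision intermediates, then round to 4 decimal places.
Roots: 2.5308 + 1.1854i, -2.5308 - 1.1854i


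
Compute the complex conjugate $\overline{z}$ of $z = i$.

If z = a + bi, then conjugate(z) = a - bi
conjugate(i) = -i


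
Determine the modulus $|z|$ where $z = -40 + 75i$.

|z| = sqrt(a^2 + b^2) = sqrt((-40)^2 + 75^2) = sqrt(7225) = 85


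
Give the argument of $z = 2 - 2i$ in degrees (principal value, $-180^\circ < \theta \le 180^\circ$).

θ = arctan(b/a) = arctan(-2/2) (quadrant-adjusted) = -45°


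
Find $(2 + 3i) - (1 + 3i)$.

(2 - 1) + (3 - 3)i = 1


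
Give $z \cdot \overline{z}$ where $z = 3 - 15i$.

z * conjugate(z) = |z|^2 = a^2 + b^2
= 3^2 + (-15)^2 = 234


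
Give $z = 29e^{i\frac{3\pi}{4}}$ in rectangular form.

a = r cos θ = 29 * -sqrt(2)/2 = -29*sqrt(2)/2
b = r sin θ = 29 * sqrt(2)/2 = 29*sqrt(2)/2
z = -29*sqrt(2)/2 + (29*sqrt(2)/2)i


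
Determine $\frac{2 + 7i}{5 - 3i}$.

Multiply numerator and denominator by conjugate (5 + 3i):
= (2 + 7i)(5 + 3i) / (5^2 + (-3)^2)
= (-11 + 41i) / 34
= -11/34 + (41/34)i


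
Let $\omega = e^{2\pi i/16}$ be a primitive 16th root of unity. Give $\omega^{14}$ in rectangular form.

ω^14 = e^(2πi·14/16) = e^(i·7π/4)
= cos(7π/4) + i sin(7π/4)
= sqrt(2)/2 - (sqrt(2)/2)i


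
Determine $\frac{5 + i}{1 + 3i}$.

Multiply numerator and denominator by conjugate (1 - 3i):
= (5 + i)(1 - 3i) / (1^2 + 3^2)
= (8 - 14i) / 10
Divide through by 2: (4 - 7i) / 5
= 4/5 - (7/5)i


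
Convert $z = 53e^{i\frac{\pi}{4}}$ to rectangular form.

a = r cos θ = 53 * sqrt(2)/2 = 53*sqrt(2)/2
b = r sin θ = 53 * sqrt(2)/2 = 53*sqrt(2)/2
z = 53*sqrt(2)/2 + (53*sqrt(2)/2)i


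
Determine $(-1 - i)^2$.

(a + bi)^2 = a^2 - b^2 + 2abi
= (-1)^2 - (-1)^2 + 2*(-1)*(-1)i
= 2i


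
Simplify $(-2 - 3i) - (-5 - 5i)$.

(-2 - (-5)) + (-3 - (-5))i = 3 + 2i


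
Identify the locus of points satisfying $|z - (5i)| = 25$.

|z - z0| = r describes a circle centered at z0 with radius r
Here z0 = 5i and r = 25
Locus: Circle centered at (0, 5) with radius 25


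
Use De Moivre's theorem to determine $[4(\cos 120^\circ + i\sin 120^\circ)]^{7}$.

By De Moivre: z^n = r^n(cos(nθ) + i sin(nθ))
= 4^7(cos(7*120°) + i sin(7*120°))
= 16384(cos 120° + i sin 120°)
= -8192 + 8192*sqrt(3)i


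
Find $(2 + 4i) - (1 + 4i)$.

(2 - 1) + (4 - 4)i = 1


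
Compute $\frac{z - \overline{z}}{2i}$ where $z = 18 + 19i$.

z - conjugate(z) = 2bi
(z - conjugate(z))/(2i) = 2bi/(2i) = b = 19


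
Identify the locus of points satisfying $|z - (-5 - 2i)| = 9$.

|z - z0| = r describes a circle centered at z0 with radius r
Here z0 = -5 - 2i and r = 9
Locus: Circle centered at (-5, -2) with radius 9


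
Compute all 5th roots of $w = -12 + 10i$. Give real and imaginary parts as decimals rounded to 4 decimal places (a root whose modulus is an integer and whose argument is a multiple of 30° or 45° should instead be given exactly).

|w| = sqrt(244) ≈ 15.620499, arg(w) ≈ 140.194429°
Root modulus = sqrt(244)^(1/5) ≈ 1.732762
Root arguments: θ_k = (arg(w) + 360°k)/5 for k = 0, 1, ..., 4
Compute each root as (root modulus)(cos θ_k + i sin θ_k) using full-precision intermediates, then round to 4 decimal places.
Roots: 1.5294 + 0.8145i, -0.3020 + 1.7062i, -1.7161 + 0.2400i, -0.7585 - 1.5579i, 1.2473 - 1.2028i


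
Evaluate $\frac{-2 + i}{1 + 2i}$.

Multiply numerator and denominator by conjugate (1 - 2i):
= (-2 + i)(1 - 2i) / (1^2 + 2^2)
= (5i) / 5
= i


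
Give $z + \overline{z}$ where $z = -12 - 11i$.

z + conjugate(z) = (a + bi) + (a - bi) = 2a
= 2 * (-12) = -24


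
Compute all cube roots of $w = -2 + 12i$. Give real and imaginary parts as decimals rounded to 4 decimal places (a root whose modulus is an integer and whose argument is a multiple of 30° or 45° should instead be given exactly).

|w| = sqrt(148) ≈ 12.165525, arg(w) ≈ 99.462322°
Root modulus = sqrt(148)^(1/3) ≈ 2.299907
Root arguments: θ_k = (arg(w) + 360°k)/3 for k = 0, 1, ..., 2
Compute each root as (root modulus)(cos θ_k + i sin θ_k) using full-precision intermediates, then round to 4 decimal places.
Roots: 1.9255 + 1.2578i, -2.0520 + 1.0386i, 0.1265 - 2.2964i


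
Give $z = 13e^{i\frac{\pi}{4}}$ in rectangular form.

a = r cos θ = 13 * sqrt(2)/2 = 13*sqrt(2)/2
b = r sin θ = 13 * sqrt(2)/2 = 13*sqrt(2)/2
z = 13*sqrt(2)/2 + (13*sqrt(2)/2)i


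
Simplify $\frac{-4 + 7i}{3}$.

Divisor is real, so divide each part by 3:
= -4/3 + (7/3)i


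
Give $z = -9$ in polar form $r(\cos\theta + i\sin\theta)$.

r = |z| = sqrt(a^2 + b^2) = sqrt((-9)^2 + (0)^2) = sqrt(81 + 0) = sqrt(81) = 9
b = 0 and a < 0, so z lies on the negative real axis: θ = 180°
z = 9(cos 180° + i sin 180°)


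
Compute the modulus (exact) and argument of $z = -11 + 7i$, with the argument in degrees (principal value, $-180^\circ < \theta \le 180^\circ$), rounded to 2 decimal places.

|z| = sqrt((-11)^2 + 7^2) = sqrt(170)
arg(z) = arctan(b/a) = arctan(7/-11) (quadrant-adjusted) = 147.53°


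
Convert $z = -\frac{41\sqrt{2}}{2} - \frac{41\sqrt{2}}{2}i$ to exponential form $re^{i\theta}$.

r = |z| = sqrt((-41*sqrt(2)/2)^2 + (-41*sqrt(2)/2)^2) = sqrt(1681/2 + 1681/2) = sqrt(1681) = 41
θ = arctan(b/a) = arctan(-28.9914/-28.9914) (quadrant-adjusted) = 225° = 5π/4
z = 41e^(i*5π/4)


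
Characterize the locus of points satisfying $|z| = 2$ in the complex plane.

|z| = 2 means sqrt(x^2 + y^2) = 2
This is a circle of radius 2 centered at the origin


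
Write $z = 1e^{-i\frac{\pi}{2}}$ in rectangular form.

a = r cos θ = 1 * 0 = 0
b = r sin θ = 1 * -1 = -1
z = -i


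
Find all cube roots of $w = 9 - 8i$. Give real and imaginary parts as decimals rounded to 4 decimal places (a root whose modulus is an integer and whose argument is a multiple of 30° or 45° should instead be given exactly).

|w| = sqrt(145) ≈ 12.041595, arg(w) ≈ 318.366461°
Root modulus = sqrt(145)^(1/3) ≈ 2.292071
Root arguments: θ_k = (arg(w) + 360°k)/3 for k = 0, 1, ..., 2
Compute each root as (root modulus)(cos θ_k + i sin θ_k) using full-precision intermediates, then round to 4 decimal places.
Roots: -0.6365 + 2.2019i, -1.5887 - 1.6522i, 2.2252 - 0.5498i


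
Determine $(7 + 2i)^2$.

(a + bi)^2 = a^2 - b^2 + 2abi
= 7^2 - 2^2 + 2*7*2i
= 45 + 28i


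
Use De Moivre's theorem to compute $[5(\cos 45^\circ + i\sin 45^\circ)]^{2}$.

By De Moivre: z^n = r^n(cos(nθ) + i sin(nθ))
= 5^2(cos(2*45°) + i sin(2*45°))
= 25(cos 90° + i sin 90°)
= 25i


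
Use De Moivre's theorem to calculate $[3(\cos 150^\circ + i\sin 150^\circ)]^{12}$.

By De Moivre: z^n = r^n(cos(nθ) + i sin(nθ))
= 3^12(cos(12*150°) + i sin(12*150°))
= 531441(cos 0° + i sin 0°)
= 531441


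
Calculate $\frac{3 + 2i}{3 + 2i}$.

Multiply numerator and denominator by conjugate (3 - 2i):
= (3 + 2i)(3 - 2i) / (3^2 + 2^2)
= (13) / 13
= 1


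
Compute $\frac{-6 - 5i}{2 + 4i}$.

Multiply numerator and denominator by conjugate (2 - 4i):
= (-6 - 5i)(2 - 4i) / (2^2 + 4^2)
= (-32 + 14i) / 20
Divide through by 2: (-16 + 7i) / 10
= -8/5 + (7/10)i


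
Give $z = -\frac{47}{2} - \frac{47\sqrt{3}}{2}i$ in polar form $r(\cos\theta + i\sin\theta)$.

r = |z| = sqrt(a^2 + b^2) = sqrt((-47/2)^2 + (-47*sqrt(3)/2)^2) = sqrt(2209/4 + 6627/4) = sqrt(2209) = 47
θ = arctan(b/a) = arctan(-40.7032/-23.5) (quadrant-adjusted) = 240°
z = 47(cos 240° + i sin 240°)


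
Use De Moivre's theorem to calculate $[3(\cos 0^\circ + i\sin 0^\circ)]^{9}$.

By De Moivre: z^n = r^n(cos(nθ) + i sin(nθ))
= 3^9(cos(9*0°) + i sin(9*0°))
= 19683(cos 0° + i sin 0°)
= 19683


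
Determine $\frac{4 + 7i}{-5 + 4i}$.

Multiply numerator and denominator by conjugate (-5 - 4i):
= (4 + 7i)(-5 - 4i) / ((-5)^2 + 4^2)
= (8 - 51i) / 41
= 8/41 - (51/41)i


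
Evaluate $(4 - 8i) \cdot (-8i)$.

(a1*a2 - b1*b2) + (a1*b2 + b1*a2)i
= (0 - 64) + (-32 + 0)i
= -64 - 32i
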